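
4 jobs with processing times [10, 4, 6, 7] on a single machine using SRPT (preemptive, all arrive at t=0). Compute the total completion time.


Since all jobs arrive at t=0, SRPT equals SPT ordering.
SPT order: [4, 6, 7, 10]
Completion times:
  Job 1: p=4, C=4
  Job 2: p=6, C=10
  Job 3: p=7, C=17
  Job 4: p=10, C=27
Total completion time = 4 + 10 + 17 + 27 = 58

58


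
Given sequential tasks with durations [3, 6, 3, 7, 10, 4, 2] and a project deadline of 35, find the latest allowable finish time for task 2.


LF(activity 2) = deadline - sum of successor durations
Successors: activities 3 through 7 with durations [3, 7, 10, 4, 2]
Sum of successor durations = 26
LF = 35 - 26 = 9

9


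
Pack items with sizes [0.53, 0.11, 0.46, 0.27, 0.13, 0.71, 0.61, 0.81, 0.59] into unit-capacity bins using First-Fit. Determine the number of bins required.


Place items sequentially using First-Fit:
  Item 0.53 -> new Bin 1
  Item 0.11 -> Bin 1 (now 0.64)
  Item 0.46 -> new Bin 2
  Item 0.27 -> Bin 1 (now 0.91)
  Item 0.13 -> Bin 2 (now 0.59)
  Item 0.71 -> new Bin 3
  Item 0.61 -> new Bin 4
  Item 0.81 -> new Bin 5
  Item 0.59 -> new Bin 6
Total bins used = 6

6


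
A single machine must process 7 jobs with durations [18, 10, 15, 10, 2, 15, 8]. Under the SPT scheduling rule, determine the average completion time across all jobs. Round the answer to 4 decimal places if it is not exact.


Sort jobs by processing time (SPT order): [2, 8, 10, 10, 15, 15, 18]
Compute completion times sequentially:
  Job 1: processing = 2, completes at 2
  Job 2: processing = 8, completes at 10
  Job 3: processing = 10, completes at 20
  Job 4: processing = 10, completes at 30
  Job 5: processing = 15, completes at 45
  Job 6: processing = 15, completes at 60
  Job 7: processing = 18, completes at 78
Sum of completion times = 245
Average completion time = 245/7 = 35.0

35.0


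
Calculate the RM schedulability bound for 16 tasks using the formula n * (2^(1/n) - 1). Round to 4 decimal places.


Compute 2^(1/16) = 1.0442737824
Subtract 1: 1.0442737824 - 1 = 0.0442737824
Multiply by n: 16 * 0.0442737824 = 0.7083805184
Round to 4 dp: 0.7084

0.7084


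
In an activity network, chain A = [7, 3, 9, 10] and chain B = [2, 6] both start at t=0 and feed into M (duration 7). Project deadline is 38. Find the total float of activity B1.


Forward pass: ES(B1) = sum of predecessors on chain B = 0
EF = ES + duration = 0 + 2 = 2
Backward pass: LF(M) = deadline = 38; LS(M) = 38 - 7 = 31
LF(B1) = LS(M) - sum(successors on chain B) = 31 - 6 = 25
LS = LF - duration = 25 - 2 = 23
Total float = LS - ES = 23 - 0 = 23

23


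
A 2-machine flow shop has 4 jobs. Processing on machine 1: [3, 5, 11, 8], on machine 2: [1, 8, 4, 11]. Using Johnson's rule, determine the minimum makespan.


Apply Johnson's rule:
  Group 1 (a <= b): [(2, 5, 8), (4, 8, 11)]
  Group 2 (a > b): [(3, 11, 4), (1, 3, 1)]
Optimal job order: [2, 4, 3, 1]
Schedule:
  Job 2: M1 done at 5, M2 done at 13
  Job 4: M1 done at 13, M2 done at 24
  Job 3: M1 done at 24, M2 done at 28
  Job 1: M1 done at 27, M2 done at 29
Makespan = 29

29


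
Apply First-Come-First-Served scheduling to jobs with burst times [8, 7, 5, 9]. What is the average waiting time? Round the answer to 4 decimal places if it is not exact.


FCFS order (as given): [8, 7, 5, 9]
Waiting times:
  Job 1: wait = 0
  Job 2: wait = 8
  Job 3: wait = 15
  Job 4: wait = 20
Sum of waiting times = 43
Average waiting time = 43/4 = 10.75

10.75


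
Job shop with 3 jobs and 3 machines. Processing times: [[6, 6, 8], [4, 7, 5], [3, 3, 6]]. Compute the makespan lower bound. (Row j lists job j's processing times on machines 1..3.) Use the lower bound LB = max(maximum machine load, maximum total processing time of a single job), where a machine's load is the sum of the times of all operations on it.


Machine loads:
  Machine 1: 6 + 4 + 3 = 13
  Machine 2: 6 + 7 + 3 = 16
  Machine 3: 8 + 5 + 6 = 19
Max machine load = 19
Job totals:
  Job 1: 20
  Job 2: 16
  Job 3: 12
Max job total = 20
Lower bound = max(19, 20) = 20

20


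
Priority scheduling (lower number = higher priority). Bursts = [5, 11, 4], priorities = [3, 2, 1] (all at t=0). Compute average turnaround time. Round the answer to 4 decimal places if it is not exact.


Sort by priority (ascending = highest first):
Order: [(1, 4), (2, 11), (3, 5)]
Completion times:
  Priority 1, burst=4, C=4
  Priority 2, burst=11, C=15
  Priority 3, burst=5, C=20
Average turnaround = 39/3 = 13.0

13.0


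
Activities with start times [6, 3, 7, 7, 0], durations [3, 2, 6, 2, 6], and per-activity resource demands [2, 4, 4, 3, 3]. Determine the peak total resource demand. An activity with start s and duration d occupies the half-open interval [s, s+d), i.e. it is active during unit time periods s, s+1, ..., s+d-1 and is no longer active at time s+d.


Each activity i is active on [start_i, start_i + duration_i).
Compute total resource usage per time slot:
  t=0: active resources = [3], total = 3
  t=1: active resources = [3], total = 3
  t=2: active resources = [3], total = 3
  t=3: active resources = [4, 3], total = 7
  t=4: active resources = [4, 3], total = 7
  t=5: active resources = [3], total = 3
  t=6: active resources = [2], total = 2
  t=7: active resources = [2, 4, 3], total = 9
  t=8: active resources = [2, 4, 3], total = 9
  t=9: active resources = [4], total = 4
  t=10: active resources = [4], total = 4
  t=11: active resources = [4], total = 4
  t=12: active resources = [4], total = 4
Peak resource demand = 9

9


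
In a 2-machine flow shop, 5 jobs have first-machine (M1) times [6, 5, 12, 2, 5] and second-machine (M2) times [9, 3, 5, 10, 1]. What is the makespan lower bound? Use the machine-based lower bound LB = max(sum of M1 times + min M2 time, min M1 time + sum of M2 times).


LB1 = sum(M1 times) + min(M2 times) = 30 + 1 = 31
LB2 = min(M1 times) + sum(M2 times) = 2 + 28 = 30
Lower bound = max(LB1, LB2) = max(31, 30) = 31

31


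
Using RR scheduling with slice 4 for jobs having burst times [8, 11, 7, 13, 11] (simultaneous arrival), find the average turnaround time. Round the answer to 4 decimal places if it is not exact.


Time quantum = 4
Execution trace:
  J1 runs 4 units, time = 4
  J2 runs 4 units, time = 8
  J3 runs 4 units, time = 12
  J4 runs 4 units, time = 16
  J5 runs 4 units, time = 20
  J1 runs 4 units, time = 24
  J2 runs 4 units, time = 28
  J3 runs 3 units, time = 31
  J4 runs 4 units, time = 35
  J5 runs 4 units, time = 39
  J2 runs 3 units, time = 42
  J4 runs 4 units, time = 46
  J5 runs 3 units, time = 49
  J4 runs 1 units, time = 50
Finish times: [24, 42, 31, 50, 49]
Average turnaround = 196/5 = 39.2

39.2


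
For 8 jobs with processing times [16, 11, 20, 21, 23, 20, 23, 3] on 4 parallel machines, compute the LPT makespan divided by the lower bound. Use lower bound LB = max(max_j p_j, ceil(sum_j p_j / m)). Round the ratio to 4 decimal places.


LPT order: [23, 23, 21, 20, 20, 16, 11, 3]
Machine loads after assignment: [34, 26, 37, 40]
LPT makespan = 40
Lower bound = max(max_job, ceil(total/4)) = max(23, 35) = 35
Ratio = 40 / 35 = 1.1429

1.1429


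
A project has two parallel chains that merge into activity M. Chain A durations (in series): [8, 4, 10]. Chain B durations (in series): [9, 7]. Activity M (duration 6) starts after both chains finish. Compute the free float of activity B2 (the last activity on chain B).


ES(B2) = sum of predecessors on chain B = 9
EF(B2) = ES + duration = 9 + 7 = 16
Successor of B2 is M. ES(M) = max(sum(A), sum(B)) = max(22, 16) = 22
Free float = ES(successor) - EF(current) = 22 - 16 = 6

6


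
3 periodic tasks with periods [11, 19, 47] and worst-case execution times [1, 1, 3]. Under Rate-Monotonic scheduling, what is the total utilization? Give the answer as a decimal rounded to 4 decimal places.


Compute individual utilizations (exact fractions):
  Task 1: C/T = 1/11 (approx. 0.0909)
  Task 2: C/T = 1/19 (approx. 0.0526)
  Task 3: C/T = 3/47 (approx. 0.0638)
Total utilization U = 1/11 + 1/19 + 3/47 = 2037/9823
Rounded to 4 decimal places: U = 0.2074
RM (Liu & Layland) bound for 3 tasks = 0.779763; compare with U = 2037/9823 (approx. 0.207370)
U <= bound, so schedulable by RM sufficient condition.

0.2074


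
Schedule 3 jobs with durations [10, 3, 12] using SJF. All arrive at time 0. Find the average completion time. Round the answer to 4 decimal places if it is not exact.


SJF order (ascending): [3, 10, 12]
Completion times:
  Job 1: burst=3, C=3
  Job 2: burst=10, C=13
  Job 3: burst=12, C=25
Average completion = 41/3 = 13.6667

13.6667


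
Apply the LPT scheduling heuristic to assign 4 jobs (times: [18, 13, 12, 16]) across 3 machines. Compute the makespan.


Sort jobs in decreasing order (LPT): [18, 16, 13, 12]
Assign each job to the least loaded machine:
  Machine 1: jobs [18], load = 18
  Machine 2: jobs [16], load = 16
  Machine 3: jobs [13, 12], load = 25
Makespan = max load = 25

25


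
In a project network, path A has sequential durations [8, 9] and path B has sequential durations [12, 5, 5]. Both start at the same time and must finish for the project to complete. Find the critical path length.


Path A total = 8 + 9 = 17
Path B total = 12 + 5 + 5 = 22
Critical path = longest path = max(17, 22) = 22

22


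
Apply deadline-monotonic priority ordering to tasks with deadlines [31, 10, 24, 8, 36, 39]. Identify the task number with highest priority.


Sort tasks by relative deadline (ascending):
  Task 4: deadline = 8
  Task 2: deadline = 10
  Task 3: deadline = 24
  Task 1: deadline = 31
  Task 5: deadline = 36
  Task 6: deadline = 39
Priority order (highest first): [4, 2, 3, 1, 5, 6]
Highest priority task = 4

4


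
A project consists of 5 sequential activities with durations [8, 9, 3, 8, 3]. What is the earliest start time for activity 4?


Activity 4 starts after activities 1 through 3 complete.
Predecessor durations: [8, 9, 3]
ES = 8 + 9 + 3 = 20

20


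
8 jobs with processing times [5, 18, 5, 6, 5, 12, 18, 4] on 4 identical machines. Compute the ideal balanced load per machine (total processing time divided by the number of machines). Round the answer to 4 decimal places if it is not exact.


Total processing time = 5 + 18 + 5 + 6 + 5 + 12 + 18 + 4 = 73
Number of machines = 4
Ideal balanced load = 73 / 4 = 18.25

18.25


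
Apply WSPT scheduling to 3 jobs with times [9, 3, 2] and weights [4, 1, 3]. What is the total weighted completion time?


Compute p/w ratios and sort ascending (WSPT): [(2, 3), (9, 4), (3, 1)]
Compute weighted completion times:
  Job (p=2,w=3): C=2, w*C=3*2=6
  Job (p=9,w=4): C=11, w*C=4*11=44
  Job (p=3,w=1): C=14, w*C=1*14=14
Total weighted completion time = 64

64


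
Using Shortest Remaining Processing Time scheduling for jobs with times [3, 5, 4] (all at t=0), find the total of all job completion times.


Since all jobs arrive at t=0, SRPT equals SPT ordering.
SPT order: [3, 4, 5]
Completion times:
  Job 1: p=3, C=3
  Job 2: p=4, C=7
  Job 3: p=5, C=12
Total completion time = 3 + 7 + 12 = 22

22


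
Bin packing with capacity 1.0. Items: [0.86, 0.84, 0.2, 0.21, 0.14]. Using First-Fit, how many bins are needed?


Place items sequentially using First-Fit:
  Item 0.86 -> new Bin 1
  Item 0.84 -> new Bin 2
  Item 0.2 -> new Bin 3
  Item 0.21 -> Bin 3 (now 0.41)
  Item 0.14 -> Bin 1 (now 1.0)
Total bins used = 3

3


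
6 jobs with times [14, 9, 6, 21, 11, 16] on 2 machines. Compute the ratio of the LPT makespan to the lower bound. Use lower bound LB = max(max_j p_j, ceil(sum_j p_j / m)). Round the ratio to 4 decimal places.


LPT order: [21, 16, 14, 11, 9, 6]
Machine loads after assignment: [38, 39]
LPT makespan = 39
Lower bound = max(max_job, ceil(total/2)) = max(21, 39) = 39
Ratio = 39 / 39 = 1.0

1.0


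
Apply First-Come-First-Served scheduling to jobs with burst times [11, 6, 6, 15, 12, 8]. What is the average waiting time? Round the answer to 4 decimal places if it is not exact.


FCFS order (as given): [11, 6, 6, 15, 12, 8]
Waiting times:
  Job 1: wait = 0
  Job 2: wait = 11
  Job 3: wait = 17
  Job 4: wait = 23
  Job 5: wait = 38
  Job 6: wait = 50
Sum of waiting times = 139
Average waiting time = 139/6 = 23.1667

23.1667


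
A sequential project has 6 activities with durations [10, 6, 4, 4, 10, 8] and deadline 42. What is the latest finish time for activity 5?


LF(activity 5) = deadline - sum of successor durations
Successors: activities 6 through 6 with durations [8]
Sum of successor durations = 8
LF = 42 - 8 = 34

34


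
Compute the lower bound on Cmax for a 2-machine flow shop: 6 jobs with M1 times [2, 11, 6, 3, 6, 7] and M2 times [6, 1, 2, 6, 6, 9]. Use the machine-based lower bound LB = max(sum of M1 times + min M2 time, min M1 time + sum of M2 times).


LB1 = sum(M1 times) + min(M2 times) = 35 + 1 = 36
LB2 = min(M1 times) + sum(M2 times) = 2 + 30 = 32
Lower bound = max(LB1, LB2) = max(36, 32) = 36

36


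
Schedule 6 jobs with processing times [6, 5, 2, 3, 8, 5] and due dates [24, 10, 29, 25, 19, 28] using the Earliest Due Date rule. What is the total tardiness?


Sort by due date (EDD order): [(5, 10), (8, 19), (6, 24), (3, 25), (5, 28), (2, 29)]
Compute completion times and tardiness:
  Job 1: p=5, d=10, C=5, tardiness=max(0,5-10)=0
  Job 2: p=8, d=19, C=13, tardiness=max(0,13-19)=0
  Job 3: p=6, d=24, C=19, tardiness=max(0,19-24)=0
  Job 4: p=3, d=25, C=22, tardiness=max(0,22-25)=0
  Job 5: p=5, d=28, C=27, tardiness=max(0,27-28)=0
  Job 6: p=2, d=29, C=29, tardiness=max(0,29-29)=0
Total tardiness = 0

0


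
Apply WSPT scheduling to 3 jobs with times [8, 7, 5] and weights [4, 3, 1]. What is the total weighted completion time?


Compute p/w ratios and sort ascending (WSPT): [(8, 4), (7, 3), (5, 1)]
Compute weighted completion times:
  Job (p=8,w=4): C=8, w*C=4*8=32
  Job (p=7,w=3): C=15, w*C=3*15=45
  Job (p=5,w=1): C=20, w*C=1*20=20
Total weighted completion time = 97

97


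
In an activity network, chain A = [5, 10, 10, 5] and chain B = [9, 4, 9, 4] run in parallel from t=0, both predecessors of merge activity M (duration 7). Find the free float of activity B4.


ES(B4) = sum of predecessors on chain B = 22
EF(B4) = ES + duration = 22 + 4 = 26
Successor of B4 is M. ES(M) = max(sum(A), sum(B)) = max(30, 26) = 30
Free float = ES(successor) - EF(current) = 30 - 26 = 4

4


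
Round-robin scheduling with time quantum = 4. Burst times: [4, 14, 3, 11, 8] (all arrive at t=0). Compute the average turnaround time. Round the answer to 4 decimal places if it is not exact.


Time quantum = 4
Execution trace:
  J1 runs 4 units, time = 4
  J2 runs 4 units, time = 8
  J3 runs 3 units, time = 11
  J4 runs 4 units, time = 15
  J5 runs 4 units, time = 19
  J2 runs 4 units, time = 23
  J4 runs 4 units, time = 27
  J5 runs 4 units, time = 31
  J2 runs 4 units, time = 35
  J4 runs 3 units, time = 38
  J2 runs 2 units, time = 40
Finish times: [4, 40, 11, 38, 31]
Average turnaround = 124/5 = 24.8

24.8


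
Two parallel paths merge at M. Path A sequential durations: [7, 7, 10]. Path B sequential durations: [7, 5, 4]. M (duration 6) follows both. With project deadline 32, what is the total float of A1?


Forward pass: ES(A1) = sum of predecessors on chain A = 0
EF = ES + duration = 0 + 7 = 7
Backward pass: LF(M) = deadline = 32; LS(M) = 32 - 6 = 26
LF(A1) = LS(M) - sum(successors on chain A) = 26 - 17 = 9
LS = LF - duration = 9 - 7 = 2
Total float = LS - ES = 2 - 0 = 2

2


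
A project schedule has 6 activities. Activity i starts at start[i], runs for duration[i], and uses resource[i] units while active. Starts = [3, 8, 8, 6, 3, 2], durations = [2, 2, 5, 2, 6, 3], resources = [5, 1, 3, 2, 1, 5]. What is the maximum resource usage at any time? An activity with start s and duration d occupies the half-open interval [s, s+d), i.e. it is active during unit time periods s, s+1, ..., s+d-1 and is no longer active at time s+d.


Each activity i is active on [start_i, start_i + duration_i).
Compute total resource usage per time slot:
  t=0: active resources = [], total = 0
  t=1: active resources = [], total = 0
  t=2: active resources = [5], total = 5
  t=3: active resources = [5, 1, 5], total = 11
  t=4: active resources = [5, 1, 5], total = 11
  t=5: active resources = [1], total = 1
  t=6: active resources = [2, 1], total = 3
  t=7: active resources = [2, 1], total = 3
  t=8: active resources = [1, 3, 1], total = 5
  t=9: active resources = [1, 3], total = 4
  t=10: active resources = [3], total = 3
  t=11: active resources = [3], total = 3
  t=12: active resources = [3], total = 3
Peak resource demand = 11

11


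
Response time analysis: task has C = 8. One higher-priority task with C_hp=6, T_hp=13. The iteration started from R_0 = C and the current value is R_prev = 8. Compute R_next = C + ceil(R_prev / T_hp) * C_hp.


R_next = C + ceil(R_prev / T_hp) * C_hp
ceil(8 / 13) = ceil(0.6154) = 1
Interference = 1 * 6 = 6
R_next = 8 + 6 = 14

14


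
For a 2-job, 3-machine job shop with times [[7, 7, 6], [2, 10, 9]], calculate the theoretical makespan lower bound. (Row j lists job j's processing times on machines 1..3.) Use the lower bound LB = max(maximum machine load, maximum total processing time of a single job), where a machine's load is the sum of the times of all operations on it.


Machine loads:
  Machine 1: 7 + 2 = 9
  Machine 2: 7 + 10 = 17
  Machine 3: 6 + 9 = 15
Max machine load = 17
Job totals:
  Job 1: 20
  Job 2: 21
Max job total = 21
Lower bound = max(17, 21) = 21

21


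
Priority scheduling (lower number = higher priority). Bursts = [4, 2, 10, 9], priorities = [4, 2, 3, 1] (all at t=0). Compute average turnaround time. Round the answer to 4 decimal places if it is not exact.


Sort by priority (ascending = highest first):
Order: [(1, 9), (2, 2), (3, 10), (4, 4)]
Completion times:
  Priority 1, burst=9, C=9
  Priority 2, burst=2, C=11
  Priority 3, burst=10, C=21
  Priority 4, burst=4, C=25
Average turnaround = 66/4 = 16.5

16.5


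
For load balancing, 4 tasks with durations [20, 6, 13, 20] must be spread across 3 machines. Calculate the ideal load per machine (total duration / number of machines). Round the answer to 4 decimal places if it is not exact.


Total processing time = 20 + 6 + 13 + 20 = 59
Number of machines = 3
Ideal balanced load = 59 / 3 = 19.6667

19.6667


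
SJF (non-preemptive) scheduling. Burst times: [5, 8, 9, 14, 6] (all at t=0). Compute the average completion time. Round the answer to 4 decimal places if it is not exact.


SJF order (ascending): [5, 6, 8, 9, 14]
Completion times:
  Job 1: burst=5, C=5
  Job 2: burst=6, C=11
  Job 3: burst=8, C=19
  Job 4: burst=9, C=28
  Job 5: burst=14, C=42
Average completion = 105/5 = 21.0

21.0


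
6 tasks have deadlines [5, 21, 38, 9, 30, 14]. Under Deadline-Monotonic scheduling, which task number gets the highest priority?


Sort tasks by relative deadline (ascending):
  Task 1: deadline = 5
  Task 4: deadline = 9
  Task 6: deadline = 14
  Task 2: deadline = 21
  Task 5: deadline = 30
  Task 3: deadline = 38
Priority order (highest first): [1, 4, 6, 2, 5, 3]
Highest priority task = 1

1


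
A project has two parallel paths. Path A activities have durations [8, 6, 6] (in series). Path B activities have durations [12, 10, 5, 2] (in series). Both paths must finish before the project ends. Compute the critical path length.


Path A total = 8 + 6 + 6 = 20
Path B total = 12 + 10 + 5 + 2 = 29
Critical path = longest path = max(20, 29) = 29

29


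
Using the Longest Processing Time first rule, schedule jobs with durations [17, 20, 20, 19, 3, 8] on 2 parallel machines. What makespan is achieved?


Sort jobs in decreasing order (LPT): [20, 20, 19, 17, 8, 3]
Assign each job to the least loaded machine:
  Machine 1: jobs [20, 19, 3], load = 42
  Machine 2: jobs [20, 17, 8], load = 45
Makespan = max load = 45

45


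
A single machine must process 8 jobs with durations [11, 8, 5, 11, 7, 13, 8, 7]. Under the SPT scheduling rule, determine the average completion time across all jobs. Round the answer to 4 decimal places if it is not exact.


Sort jobs by processing time (SPT order): [5, 7, 7, 8, 8, 11, 11, 13]
Compute completion times sequentially:
  Job 1: processing = 5, completes at 5
  Job 2: processing = 7, completes at 12
  Job 3: processing = 7, completes at 19
  Job 4: processing = 8, completes at 27
  Job 5: processing = 8, completes at 35
  Job 6: processing = 11, completes at 46
  Job 7: processing = 11, completes at 57
  Job 8: processing = 13, completes at 70
Sum of completion times = 271
Average completion time = 271/8 = 33.875

33.875


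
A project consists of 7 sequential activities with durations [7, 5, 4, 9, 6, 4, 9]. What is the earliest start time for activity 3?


Activity 3 starts after activities 1 through 2 complete.
Predecessor durations: [7, 5]
ES = 7 + 5 = 12

12


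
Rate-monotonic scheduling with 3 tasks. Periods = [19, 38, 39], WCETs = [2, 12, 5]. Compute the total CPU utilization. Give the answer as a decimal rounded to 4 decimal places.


Compute individual utilizations (exact fractions):
  Task 1: C/T = 2/19 (approx. 0.1053)
  Task 2: C/T = 12/38 = 6/19 (approx. 0.3158)
  Task 3: C/T = 5/39 (approx. 0.1282)
Total utilization U = 2/19 + 6/19 + 5/39 = 407/741
Rounded to 4 decimal places: U = 0.5493
RM (Liu & Layland) bound for 3 tasks = 0.779763; compare with U = 407/741 (approx. 0.549258)
U <= bound, so schedulable by RM sufficient condition.

0.5493


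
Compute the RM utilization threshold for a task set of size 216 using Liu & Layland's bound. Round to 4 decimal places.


Compute 2^(1/216) = 1.0032141691
Subtract 1: 1.0032141691 - 1 = 0.0032141691
Multiply by n: 216 * 0.0032141691 = 0.6942605256
Round to 4 dp: 0.6943

0.6943


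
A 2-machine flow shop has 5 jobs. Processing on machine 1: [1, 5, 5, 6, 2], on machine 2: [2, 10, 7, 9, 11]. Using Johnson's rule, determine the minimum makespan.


Apply Johnson's rule:
  Group 1 (a <= b): [(1, 1, 2), (5, 2, 11), (2, 5, 10), (3, 5, 7), (4, 6, 9)]
  Group 2 (a > b): []
Optimal job order: [1, 5, 2, 3, 4]
Schedule:
  Job 1: M1 done at 1, M2 done at 3
  Job 5: M1 done at 3, M2 done at 14
  Job 2: M1 done at 8, M2 done at 24
  Job 3: M1 done at 13, M2 done at 31
  Job 4: M1 done at 19, M2 done at 40
Makespan = 40

40


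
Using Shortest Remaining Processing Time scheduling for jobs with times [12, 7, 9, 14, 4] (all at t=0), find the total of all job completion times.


Since all jobs arrive at t=0, SRPT equals SPT ordering.
SPT order: [4, 7, 9, 12, 14]
Completion times:
  Job 1: p=4, C=4
  Job 2: p=7, C=11
  Job 3: p=9, C=20
  Job 4: p=12, C=32
  Job 5: p=14, C=46
Total completion time = 4 + 11 + 20 + 32 + 46 = 113

113


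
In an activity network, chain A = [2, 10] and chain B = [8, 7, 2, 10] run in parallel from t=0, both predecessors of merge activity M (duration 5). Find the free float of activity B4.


ES(B4) = sum of predecessors on chain B = 17
EF(B4) = ES + duration = 17 + 10 = 27
Successor of B4 is M. ES(M) = max(sum(A), sum(B)) = max(12, 27) = 27
Free float = ES(successor) - EF(current) = 27 - 27 = 0

0


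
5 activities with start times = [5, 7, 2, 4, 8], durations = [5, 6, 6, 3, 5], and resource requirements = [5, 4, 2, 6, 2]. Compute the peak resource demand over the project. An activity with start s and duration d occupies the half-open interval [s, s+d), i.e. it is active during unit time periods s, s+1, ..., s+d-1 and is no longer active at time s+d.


Each activity i is active on [start_i, start_i + duration_i).
Compute total resource usage per time slot:
  t=0: active resources = [], total = 0
  t=1: active resources = [], total = 0
  t=2: active resources = [2], total = 2
  t=3: active resources = [2], total = 2
  t=4: active resources = [2, 6], total = 8
  t=5: active resources = [5, 2, 6], total = 13
  t=6: active resources = [5, 2, 6], total = 13
  t=7: active resources = [5, 4, 2], total = 11
  t=8: active resources = [5, 4, 2], total = 11
  t=9: active resources = [5, 4, 2], total = 11
  t=10: active resources = [4, 2], total = 6
  t=11: active resources = [4, 2], total = 6
  t=12: active resources = [4, 2], total = 6
Peak resource demand = 13

13


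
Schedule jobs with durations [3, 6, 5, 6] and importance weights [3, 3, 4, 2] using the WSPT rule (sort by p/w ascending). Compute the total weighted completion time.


Compute p/w ratios and sort ascending (WSPT): [(3, 3), (5, 4), (6, 3), (6, 2)]
Compute weighted completion times:
  Job (p=3,w=3): C=3, w*C=3*3=9
  Job (p=5,w=4): C=8, w*C=4*8=32
  Job (p=6,w=3): C=14, w*C=3*14=42
  Job (p=6,w=2): C=20, w*C=2*20=40
Total weighted completion time = 123

123


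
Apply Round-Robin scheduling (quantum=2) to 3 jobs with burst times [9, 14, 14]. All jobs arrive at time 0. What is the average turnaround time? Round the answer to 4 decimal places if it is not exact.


Time quantum = 2
Execution trace:
  J1 runs 2 units, time = 2
  J2 runs 2 units, time = 4
  J3 runs 2 units, time = 6
  J1 runs 2 units, time = 8
  J2 runs 2 units, time = 10
  J3 runs 2 units, time = 12
  J1 runs 2 units, time = 14
  J2 runs 2 units, time = 16
  J3 runs 2 units, time = 18
  J1 runs 2 units, time = 20
  J2 runs 2 units, time = 22
  J3 runs 2 units, time = 24
  J1 runs 1 units, time = 25
  J2 runs 2 units, time = 27
  J3 runs 2 units, time = 29
  J2 runs 2 units, time = 31
  J3 runs 2 units, time = 33
  J2 runs 2 units, time = 35
  J3 runs 2 units, time = 37
Finish times: [25, 35, 37]
Average turnaround = 97/3 = 32.3333

32.3333


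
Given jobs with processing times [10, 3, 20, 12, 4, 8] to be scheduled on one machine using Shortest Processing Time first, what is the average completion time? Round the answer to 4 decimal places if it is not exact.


Sort jobs by processing time (SPT order): [3, 4, 8, 10, 12, 20]
Compute completion times sequentially:
  Job 1: processing = 3, completes at 3
  Job 2: processing = 4, completes at 7
  Job 3: processing = 8, completes at 15
  Job 4: processing = 10, completes at 25
  Job 5: processing = 12, completes at 37
  Job 6: processing = 20, completes at 57
Sum of completion times = 144
Average completion time = 144/6 = 24.0

24.0


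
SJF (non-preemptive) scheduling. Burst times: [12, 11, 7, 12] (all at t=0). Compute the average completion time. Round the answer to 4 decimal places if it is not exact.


SJF order (ascending): [7, 11, 12, 12]
Completion times:
  Job 1: burst=7, C=7
  Job 2: burst=11, C=18
  Job 3: burst=12, C=30
  Job 4: burst=12, C=42
Average completion = 97/4 = 24.25

24.25


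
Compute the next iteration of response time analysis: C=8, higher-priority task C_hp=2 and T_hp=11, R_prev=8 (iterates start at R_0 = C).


R_next = C + ceil(R_prev / T_hp) * C_hp
ceil(8 / 11) = ceil(0.7273) = 1
Interference = 1 * 2 = 2
R_next = 8 + 2 = 10

10


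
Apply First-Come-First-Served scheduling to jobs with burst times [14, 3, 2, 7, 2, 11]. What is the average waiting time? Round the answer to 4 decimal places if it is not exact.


FCFS order (as given): [14, 3, 2, 7, 2, 11]
Waiting times:
  Job 1: wait = 0
  Job 2: wait = 14
  Job 3: wait = 17
  Job 4: wait = 19
  Job 5: wait = 26
  Job 6: wait = 28
Sum of waiting times = 104
Average waiting time = 104/6 = 17.3333

17.3333


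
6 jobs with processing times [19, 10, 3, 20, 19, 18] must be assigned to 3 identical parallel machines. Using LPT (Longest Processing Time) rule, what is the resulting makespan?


Sort jobs in decreasing order (LPT): [20, 19, 19, 18, 10, 3]
Assign each job to the least loaded machine:
  Machine 1: jobs [20, 3], load = 23
  Machine 2: jobs [19, 18], load = 37
  Machine 3: jobs [19, 10], load = 29
Makespan = max load = 37

37


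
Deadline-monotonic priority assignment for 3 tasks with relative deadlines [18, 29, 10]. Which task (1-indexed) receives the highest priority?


Sort tasks by relative deadline (ascending):
  Task 3: deadline = 10
  Task 1: deadline = 18
  Task 2: deadline = 29
Priority order (highest first): [3, 1, 2]
Highest priority task = 3

3


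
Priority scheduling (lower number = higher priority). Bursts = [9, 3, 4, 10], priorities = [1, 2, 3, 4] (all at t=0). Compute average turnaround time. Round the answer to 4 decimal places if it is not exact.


Sort by priority (ascending = highest first):
Order: [(1, 9), (2, 3), (3, 4), (4, 10)]
Completion times:
  Priority 1, burst=9, C=9
  Priority 2, burst=3, C=12
  Priority 3, burst=4, C=16
  Priority 4, burst=10, C=26
Average turnaround = 63/4 = 15.75

15.75


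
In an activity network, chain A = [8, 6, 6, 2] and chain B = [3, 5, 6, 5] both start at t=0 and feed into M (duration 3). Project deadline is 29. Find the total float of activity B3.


Forward pass: ES(B3) = sum of predecessors on chain B = 8
EF = ES + duration = 8 + 6 = 14
Backward pass: LF(M) = deadline = 29; LS(M) = 29 - 3 = 26
LF(B3) = LS(M) - sum(successors on chain B) = 26 - 5 = 21
LS = LF - duration = 21 - 6 = 15
Total float = LS - ES = 15 - 8 = 7

7


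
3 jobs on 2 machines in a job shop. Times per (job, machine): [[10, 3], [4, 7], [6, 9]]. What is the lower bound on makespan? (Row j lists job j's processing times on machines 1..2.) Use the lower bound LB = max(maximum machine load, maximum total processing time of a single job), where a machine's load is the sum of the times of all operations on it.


Machine loads:
  Machine 1: 10 + 4 + 6 = 20
  Machine 2: 3 + 7 + 9 = 19
Max machine load = 20
Job totals:
  Job 1: 13
  Job 2: 11
  Job 3: 15
Max job total = 15
Lower bound = max(20, 15) = 20

20


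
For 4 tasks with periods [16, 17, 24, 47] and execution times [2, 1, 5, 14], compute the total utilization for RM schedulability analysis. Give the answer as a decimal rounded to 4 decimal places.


Compute individual utilizations (exact fractions):
  Task 1: C/T = 2/16 = 1/8 (approx. 0.125)
  Task 2: C/T = 1/17 (approx. 0.0588)
  Task 3: C/T = 5/24 (approx. 0.2083)
  Task 4: C/T = 14/47 (approx. 0.2979)
Total utilization U = 1/8 + 1/17 + 5/24 + 14/47 = 1654/2397
Rounded to 4 decimal places: U = 0.6900
RM (Liu & Layland) bound for 4 tasks = 0.756828; compare with U = 1654/2397 (approx. 0.690029)
U <= bound, so schedulable by RM sufficient condition.

0.6900


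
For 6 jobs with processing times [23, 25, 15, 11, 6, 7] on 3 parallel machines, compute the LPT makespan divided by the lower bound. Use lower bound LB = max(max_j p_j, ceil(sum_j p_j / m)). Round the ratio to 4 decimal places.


LPT order: [25, 23, 15, 11, 7, 6]
Machine loads after assignment: [31, 30, 26]
LPT makespan = 31
Lower bound = max(max_job, ceil(total/3)) = max(25, 29) = 29
Ratio = 31 / 29 = 1.069

1.069


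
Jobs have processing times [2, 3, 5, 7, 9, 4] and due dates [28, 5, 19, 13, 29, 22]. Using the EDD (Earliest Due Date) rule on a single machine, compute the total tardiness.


Sort by due date (EDD order): [(3, 5), (7, 13), (5, 19), (4, 22), (2, 28), (9, 29)]
Compute completion times and tardiness:
  Job 1: p=3, d=5, C=3, tardiness=max(0,3-5)=0
  Job 2: p=7, d=13, C=10, tardiness=max(0,10-13)=0
  Job 3: p=5, d=19, C=15, tardiness=max(0,15-19)=0
  Job 4: p=4, d=22, C=19, tardiness=max(0,19-22)=0
  Job 5: p=2, d=28, C=21, tardiness=max(0,21-28)=0
  Job 6: p=9, d=29, C=30, tardiness=max(0,30-29)=1
Total tardiness = 1

1


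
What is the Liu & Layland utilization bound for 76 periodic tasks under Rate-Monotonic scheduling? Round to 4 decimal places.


Compute 2^(1/76) = 1.0091620748
Subtract 1: 1.0091620748 - 1 = 0.0091620748
Multiply by n: 76 * 0.0091620748 = 0.6963176848
Round to 4 dp: 0.6963

0.6963


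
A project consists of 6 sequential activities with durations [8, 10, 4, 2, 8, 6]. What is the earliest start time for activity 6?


Activity 6 starts after activities 1 through 5 complete.
Predecessor durations: [8, 10, 4, 2, 8]
ES = 8 + 10 + 4 + 2 + 8 = 32

32


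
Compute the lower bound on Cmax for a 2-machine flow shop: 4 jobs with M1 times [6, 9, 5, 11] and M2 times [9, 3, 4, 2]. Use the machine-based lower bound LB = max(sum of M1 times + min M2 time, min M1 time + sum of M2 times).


LB1 = sum(M1 times) + min(M2 times) = 31 + 2 = 33
LB2 = min(M1 times) + sum(M2 times) = 5 + 18 = 23
Lower bound = max(LB1, LB2) = max(33, 23) = 33

33


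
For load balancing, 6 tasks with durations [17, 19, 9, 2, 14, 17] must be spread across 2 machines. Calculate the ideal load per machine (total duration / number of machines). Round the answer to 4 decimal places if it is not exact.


Total processing time = 17 + 19 + 9 + 2 + 14 + 17 = 78
Number of machines = 2
Ideal balanced load = 78 / 2 = 39.0

39.0


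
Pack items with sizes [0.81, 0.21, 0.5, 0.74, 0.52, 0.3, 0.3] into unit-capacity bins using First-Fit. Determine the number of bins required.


Place items sequentially using First-Fit:
  Item 0.81 -> new Bin 1
  Item 0.21 -> new Bin 2
  Item 0.5 -> Bin 2 (now 0.71)
  Item 0.74 -> new Bin 3
  Item 0.52 -> new Bin 4
  Item 0.3 -> Bin 4 (now 0.82)
  Item 0.3 -> new Bin 5
Total bins used = 5

5


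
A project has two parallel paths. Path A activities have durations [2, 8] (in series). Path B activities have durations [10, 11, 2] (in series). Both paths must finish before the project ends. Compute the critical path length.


Path A total = 2 + 8 = 10
Path B total = 10 + 11 + 2 = 23
Critical path = longest path = max(10, 23) = 23

23


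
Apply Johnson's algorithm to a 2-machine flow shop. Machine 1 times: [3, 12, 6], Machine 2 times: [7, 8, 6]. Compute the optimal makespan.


Apply Johnson's rule:
  Group 1 (a <= b): [(1, 3, 7), (3, 6, 6)]
  Group 2 (a > b): [(2, 12, 8)]
Optimal job order: [1, 3, 2]
Schedule:
  Job 1: M1 done at 3, M2 done at 10
  Job 3: M1 done at 9, M2 done at 16
  Job 2: M1 done at 21, M2 done at 29
Makespan = 29

29


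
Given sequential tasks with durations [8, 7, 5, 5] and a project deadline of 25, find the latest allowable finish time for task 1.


LF(activity 1) = deadline - sum of successor durations
Successors: activities 2 through 4 with durations [7, 5, 5]
Sum of successor durations = 17
LF = 25 - 17 = 8

8


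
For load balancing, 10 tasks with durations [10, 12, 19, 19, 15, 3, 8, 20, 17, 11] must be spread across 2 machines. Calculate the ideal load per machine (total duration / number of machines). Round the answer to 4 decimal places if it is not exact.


Total processing time = 10 + 12 + 19 + 19 + 15 + 3 + 8 + 20 + 17 + 11 = 134
Number of machines = 2
Ideal balanced load = 134 / 2 = 67.0

67.0


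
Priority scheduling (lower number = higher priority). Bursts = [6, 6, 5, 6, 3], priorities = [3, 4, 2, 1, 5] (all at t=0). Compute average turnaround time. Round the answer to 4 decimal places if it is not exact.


Sort by priority (ascending = highest first):
Order: [(1, 6), (2, 5), (3, 6), (4, 6), (5, 3)]
Completion times:
  Priority 1, burst=6, C=6
  Priority 2, burst=5, C=11
  Priority 3, burst=6, C=17
  Priority 4, burst=6, C=23
  Priority 5, burst=3, C=26
Average turnaround = 83/5 = 16.6

16.6


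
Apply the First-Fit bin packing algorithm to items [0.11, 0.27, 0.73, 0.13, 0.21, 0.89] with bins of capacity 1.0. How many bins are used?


Place items sequentially using First-Fit:
  Item 0.11 -> new Bin 1
  Item 0.27 -> Bin 1 (now 0.38)
  Item 0.73 -> new Bin 2
  Item 0.13 -> Bin 1 (now 0.51)
  Item 0.21 -> Bin 1 (now 0.72)
  Item 0.89 -> new Bin 3
Total bins used = 3

3


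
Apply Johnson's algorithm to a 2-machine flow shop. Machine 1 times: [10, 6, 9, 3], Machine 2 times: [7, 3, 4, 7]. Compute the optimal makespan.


Apply Johnson's rule:
  Group 1 (a <= b): [(4, 3, 7)]
  Group 2 (a > b): [(1, 10, 7), (3, 9, 4), (2, 6, 3)]
Optimal job order: [4, 1, 3, 2]
Schedule:
  Job 4: M1 done at 3, M2 done at 10
  Job 1: M1 done at 13, M2 done at 20
  Job 3: M1 done at 22, M2 done at 26
  Job 2: M1 done at 28, M2 done at 31
Makespan = 31

31


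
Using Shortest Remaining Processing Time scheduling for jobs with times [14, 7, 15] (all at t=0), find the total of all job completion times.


Since all jobs arrive at t=0, SRPT equals SPT ordering.
SPT order: [7, 14, 15]
Completion times:
  Job 1: p=7, C=7
  Job 2: p=14, C=21
  Job 3: p=15, C=36
Total completion time = 7 + 21 + 36 = 64

64


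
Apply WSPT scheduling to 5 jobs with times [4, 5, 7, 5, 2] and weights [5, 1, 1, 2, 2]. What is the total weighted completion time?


Compute p/w ratios and sort ascending (WSPT): [(4, 5), (2, 2), (5, 2), (5, 1), (7, 1)]
Compute weighted completion times:
  Job (p=4,w=5): C=4, w*C=5*4=20
  Job (p=2,w=2): C=6, w*C=2*6=12
  Job (p=5,w=2): C=11, w*C=2*11=22
  Job (p=5,w=1): C=16, w*C=1*16=16
  Job (p=7,w=1): C=23, w*C=1*23=23
Total weighted completion time = 93

93


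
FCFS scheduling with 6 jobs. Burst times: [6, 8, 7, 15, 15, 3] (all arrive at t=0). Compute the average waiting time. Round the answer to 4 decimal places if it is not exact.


FCFS order (as given): [6, 8, 7, 15, 15, 3]
Waiting times:
  Job 1: wait = 0
  Job 2: wait = 6
  Job 3: wait = 14
  Job 4: wait = 21
  Job 5: wait = 36
  Job 6: wait = 51
Sum of waiting times = 128
Average waiting time = 128/6 = 21.3333

21.3333


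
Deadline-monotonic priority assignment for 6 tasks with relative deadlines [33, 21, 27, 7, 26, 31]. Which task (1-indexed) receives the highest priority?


Sort tasks by relative deadline (ascending):
  Task 4: deadline = 7
  Task 2: deadline = 21
  Task 5: deadline = 26
  Task 3: deadline = 27
  Task 6: deadline = 31
  Task 1: deadline = 33
Priority order (highest first): [4, 2, 5, 3, 6, 1]
Highest priority task = 4

4


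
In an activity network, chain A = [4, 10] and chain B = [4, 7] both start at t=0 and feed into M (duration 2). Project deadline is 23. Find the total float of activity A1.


Forward pass: ES(A1) = sum of predecessors on chain A = 0
EF = ES + duration = 0 + 4 = 4
Backward pass: LF(M) = deadline = 23; LS(M) = 23 - 2 = 21
LF(A1) = LS(M) - sum(successors on chain A) = 21 - 10 = 11
LS = LF - duration = 11 - 4 = 7
Total float = LS - ES = 7 - 0 = 7

7


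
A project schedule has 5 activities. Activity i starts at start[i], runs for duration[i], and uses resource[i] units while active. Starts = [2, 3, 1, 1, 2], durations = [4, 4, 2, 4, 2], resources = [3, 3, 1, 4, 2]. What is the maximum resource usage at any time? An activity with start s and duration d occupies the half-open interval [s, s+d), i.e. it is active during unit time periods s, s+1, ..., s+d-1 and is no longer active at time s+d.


Each activity i is active on [start_i, start_i + duration_i).
Compute total resource usage per time slot:
  t=0: active resources = [], total = 0
  t=1: active resources = [1, 4], total = 5
  t=2: active resources = [3, 1, 4, 2], total = 10
  t=3: active resources = [3, 3, 4, 2], total = 12
  t=4: active resources = [3, 3, 4], total = 10
  t=5: active resources = [3, 3], total = 6
  t=6: active resources = [3], total = 3
Peak resource demand = 12

12


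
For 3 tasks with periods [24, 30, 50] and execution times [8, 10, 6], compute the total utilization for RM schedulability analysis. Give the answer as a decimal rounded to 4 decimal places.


Compute individual utilizations (exact fractions):
  Task 1: C/T = 8/24 = 1/3 (approx. 0.3333)
  Task 2: C/T = 10/30 = 1/3 (approx. 0.3333)
  Task 3: C/T = 6/50 = 3/25 (approx. 0.12)
Total utilization U = 1/3 + 1/3 + 3/25 = 59/75
Rounded to 4 decimal places: U = 0.7867
RM (Liu & Layland) bound for 3 tasks = 0.779763; compare with U = 59/75 (approx. 0.786667)
bound < U <= 1, so the RM sufficient condition is not met (inconclusive; an exact test such as response-time analysis is needed).

0.7867


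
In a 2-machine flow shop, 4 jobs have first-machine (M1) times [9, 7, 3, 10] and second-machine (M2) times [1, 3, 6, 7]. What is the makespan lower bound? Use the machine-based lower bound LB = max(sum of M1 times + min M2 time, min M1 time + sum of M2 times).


LB1 = sum(M1 times) + min(M2 times) = 29 + 1 = 30
LB2 = min(M1 times) + sum(M2 times) = 3 + 17 = 20
Lower bound = max(LB1, LB2) = max(30, 20) = 30

30


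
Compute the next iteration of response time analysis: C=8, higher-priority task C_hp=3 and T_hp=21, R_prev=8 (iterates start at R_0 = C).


R_next = C + ceil(R_prev / T_hp) * C_hp
ceil(8 / 21) = ceil(0.381) = 1
Interference = 1 * 3 = 3
R_next = 8 + 3 = 11

11
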